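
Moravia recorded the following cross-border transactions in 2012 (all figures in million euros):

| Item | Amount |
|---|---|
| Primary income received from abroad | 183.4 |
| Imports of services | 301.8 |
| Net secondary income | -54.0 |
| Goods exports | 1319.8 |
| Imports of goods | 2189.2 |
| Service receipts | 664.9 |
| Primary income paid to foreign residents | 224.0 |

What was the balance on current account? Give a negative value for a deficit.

Goods balance = 1319.8 - 2189.2 = -869.4
Services balance = 664.9 - 301.8 = 363.1
Trade balance (goods + services) = -869.4 + 363.1 = -506.3
Net primary income = 183.4 - 224.0 = -40.6
Net secondary income = -54.0
Current account = -506.3 + (-40.6) + (-54.0) = -600.9

-600.9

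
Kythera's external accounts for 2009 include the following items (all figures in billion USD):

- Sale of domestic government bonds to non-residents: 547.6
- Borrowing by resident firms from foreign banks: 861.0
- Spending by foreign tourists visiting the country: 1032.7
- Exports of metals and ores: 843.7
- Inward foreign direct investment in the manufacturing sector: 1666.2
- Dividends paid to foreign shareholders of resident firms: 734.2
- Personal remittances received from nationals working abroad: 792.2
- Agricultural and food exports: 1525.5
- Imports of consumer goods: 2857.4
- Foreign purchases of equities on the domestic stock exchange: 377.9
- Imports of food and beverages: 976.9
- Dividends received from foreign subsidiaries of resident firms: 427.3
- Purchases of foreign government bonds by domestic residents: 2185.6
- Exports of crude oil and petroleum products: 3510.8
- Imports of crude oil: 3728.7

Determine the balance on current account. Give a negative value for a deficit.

-165.0

Goods: 1525.5 + 843.7 - 3728.7 - 2857.4 - 976.9 + 3510.8 = -1683.0
Services: 1032.7
Primary income: -734.2 + 427.3 = -306.9
Secondary income: 792.2
Current account = (-1683.0) + 1032.7 + (-306.9) + 792.2 = -165.0
(Excluded from the current account — financial account: sale of domestic government bonds to non-residents 547.6, borrowing by resident firms from foreign banks 861.0, inward foreign direct investment in the manufacturing sector 1666.2, foreign purchases of equities on the domestic stock exchange 377.9, purchases of foreign government bonds by domestic residents 2185.6.)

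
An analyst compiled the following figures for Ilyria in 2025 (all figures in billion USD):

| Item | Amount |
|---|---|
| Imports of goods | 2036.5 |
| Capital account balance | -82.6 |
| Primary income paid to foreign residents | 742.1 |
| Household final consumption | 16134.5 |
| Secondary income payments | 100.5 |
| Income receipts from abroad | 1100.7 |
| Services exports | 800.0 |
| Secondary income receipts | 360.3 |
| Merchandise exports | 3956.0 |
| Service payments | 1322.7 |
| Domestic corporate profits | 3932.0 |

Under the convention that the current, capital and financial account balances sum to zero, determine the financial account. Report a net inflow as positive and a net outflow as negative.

Goods balance = 3956.0 - 2036.5 = 1919.5
Services balance = 800.0 - 1322.7 = -522.7
Trade balance (goods + services) = 1919.5 + (-522.7) = 1396.8
Net primary income = 1100.7 - 742.1 = 358.6
Net secondary income = 360.3 - 100.5 = 259.8
Current account = 1396.8 + 358.6 + 259.8 = 2015.2
Financial account = -(2015.2 + (-82.6)) = -1932.6

-1932.6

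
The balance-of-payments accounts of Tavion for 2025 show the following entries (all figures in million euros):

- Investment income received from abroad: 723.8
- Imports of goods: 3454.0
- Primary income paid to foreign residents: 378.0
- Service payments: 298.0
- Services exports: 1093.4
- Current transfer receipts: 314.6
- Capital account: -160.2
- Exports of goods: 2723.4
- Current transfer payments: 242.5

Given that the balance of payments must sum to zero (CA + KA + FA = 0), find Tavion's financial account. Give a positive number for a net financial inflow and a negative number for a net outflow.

Goods balance = 2723.4 - 3454.0 = -730.6
Services balance = 1093.4 - 298.0 = 795.4
Trade balance (goods + services) = -730.6 + 795.4 = 64.8
Net primary income = 723.8 - 378.0 = 345.8
Net secondary income = 314.6 - 242.5 = 72.1
Current account = 64.8 + 345.8 + 72.1 = 482.7
Financial account = -(482.7 + (-160.2)) = -322.5

-322.5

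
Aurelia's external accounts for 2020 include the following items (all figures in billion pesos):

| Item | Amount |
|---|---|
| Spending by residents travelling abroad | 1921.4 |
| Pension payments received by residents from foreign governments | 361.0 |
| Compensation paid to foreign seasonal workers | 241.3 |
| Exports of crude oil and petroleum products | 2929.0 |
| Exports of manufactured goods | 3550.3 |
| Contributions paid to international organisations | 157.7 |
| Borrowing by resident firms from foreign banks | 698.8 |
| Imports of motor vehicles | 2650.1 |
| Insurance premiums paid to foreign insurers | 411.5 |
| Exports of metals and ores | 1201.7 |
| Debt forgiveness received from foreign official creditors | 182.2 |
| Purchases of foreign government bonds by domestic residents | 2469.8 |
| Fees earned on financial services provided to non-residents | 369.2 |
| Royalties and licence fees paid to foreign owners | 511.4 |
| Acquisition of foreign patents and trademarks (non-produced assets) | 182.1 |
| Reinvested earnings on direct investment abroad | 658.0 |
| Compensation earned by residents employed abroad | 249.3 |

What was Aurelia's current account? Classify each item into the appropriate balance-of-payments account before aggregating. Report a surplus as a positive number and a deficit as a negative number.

3425.1

Goods: 2929.0 + 1201.7 - 2650.1 + 3550.3 = 5030.9
Services: -1921.4 + 369.2 - 511.4 - 411.5 = -2475.1
Primary income: -241.3 + 249.3 + 658.0 = 666.0
Secondary income: 361.0 - 157.7 = 203.3
Current account = 5030.9 + (-2475.1) + 666.0 + 203.3 = 3425.1
(Excluded from the current account — financial account: borrowing by resident firms from foreign banks 698.8, purchases of foreign government bonds by domestic residents 2469.8; capital account: debt forgiveness received from foreign official creditors 182.2, acquisition of foreign patents and trademarks (non-produced assets) 182.1.)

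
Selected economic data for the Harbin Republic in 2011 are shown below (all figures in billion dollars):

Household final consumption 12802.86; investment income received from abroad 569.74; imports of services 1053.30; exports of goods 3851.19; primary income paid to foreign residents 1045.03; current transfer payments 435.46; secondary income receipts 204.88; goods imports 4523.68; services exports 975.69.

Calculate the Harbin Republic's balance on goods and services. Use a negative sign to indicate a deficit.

-750.10

Goods balance = 3851.19 - 4523.68 = -672.49
Services balance = 975.69 - 1053.30 = -77.61
Trade balance (goods + services) = -672.49 + (-77.61) = -750.10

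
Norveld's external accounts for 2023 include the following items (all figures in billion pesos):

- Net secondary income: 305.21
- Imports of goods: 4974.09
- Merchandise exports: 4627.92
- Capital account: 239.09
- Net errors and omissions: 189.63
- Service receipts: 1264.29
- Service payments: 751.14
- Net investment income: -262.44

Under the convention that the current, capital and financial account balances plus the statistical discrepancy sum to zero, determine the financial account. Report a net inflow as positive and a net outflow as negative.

Goods balance = 4627.92 - 4974.09 = -346.17
Services balance = 1264.29 - 751.14 = 513.15
Trade balance (goods + services) = -346.17 + 513.15 = 166.98
Net primary income = -262.44
Net secondary income = 305.21
Current account = 166.98 + (-262.44) + 305.21 = 209.75
Financial account = -(209.75 + 239.09 + 189.63) = -638.47

-638.47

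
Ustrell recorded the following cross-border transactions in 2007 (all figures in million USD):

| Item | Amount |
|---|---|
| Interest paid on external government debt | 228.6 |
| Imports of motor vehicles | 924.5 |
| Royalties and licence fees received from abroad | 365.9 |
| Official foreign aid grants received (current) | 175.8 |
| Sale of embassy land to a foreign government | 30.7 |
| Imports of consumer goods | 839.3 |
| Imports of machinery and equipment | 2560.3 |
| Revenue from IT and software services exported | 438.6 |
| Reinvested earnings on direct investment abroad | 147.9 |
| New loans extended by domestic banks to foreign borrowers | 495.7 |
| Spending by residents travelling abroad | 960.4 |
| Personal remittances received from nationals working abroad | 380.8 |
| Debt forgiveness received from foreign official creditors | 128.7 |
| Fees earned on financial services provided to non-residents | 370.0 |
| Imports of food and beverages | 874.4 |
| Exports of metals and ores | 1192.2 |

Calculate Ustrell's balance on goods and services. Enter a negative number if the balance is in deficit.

Goods: 1192.2 - 924.5 - 839.3 - 2560.3 - 874.4 = -4006.3
Services: -960.4 + 438.6 + 370.0 + 365.9 = 214.1
Trade balance = -4006.3 + 214.1 = -3792.2
(Excluded from the trade balance — primary income: interest paid on external government debt 228.6, reinvested earnings on direct investment abroad 147.9; secondary income: official foreign aid grants received (current) 175.8, personal remittances received from nationals working abroad 380.8; capital account: sale of embassy land to a foreign government 30.7, debt forgiveness received from foreign official creditors 128.7; financial account: new loans extended by domestic banks to foreign borrowers 495.7.)

-3792.2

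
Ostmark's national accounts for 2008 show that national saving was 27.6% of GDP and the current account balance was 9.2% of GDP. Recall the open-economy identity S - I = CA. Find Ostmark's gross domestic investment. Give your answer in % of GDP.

I = S - CA = 27.6 - 9.2 = 18.4

18.4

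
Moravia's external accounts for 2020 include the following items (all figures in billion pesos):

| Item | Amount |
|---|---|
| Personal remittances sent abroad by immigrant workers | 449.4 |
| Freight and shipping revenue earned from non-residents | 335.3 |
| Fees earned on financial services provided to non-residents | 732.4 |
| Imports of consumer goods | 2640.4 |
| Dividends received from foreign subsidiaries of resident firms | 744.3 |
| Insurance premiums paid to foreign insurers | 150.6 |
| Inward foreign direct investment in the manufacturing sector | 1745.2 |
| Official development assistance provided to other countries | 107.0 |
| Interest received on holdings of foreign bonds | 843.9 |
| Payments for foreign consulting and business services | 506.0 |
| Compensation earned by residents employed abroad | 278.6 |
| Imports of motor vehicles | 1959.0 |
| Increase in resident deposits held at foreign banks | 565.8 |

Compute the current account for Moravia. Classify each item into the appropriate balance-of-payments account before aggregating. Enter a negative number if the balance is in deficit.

-2877.9

Goods: -1959.0 - 2640.4 = -4599.4
Services: -150.6 + 335.3 + 732.4 - 506.0 = 411.1
Primary income: 744.3 + 843.9 + 278.6 = 1866.8
Secondary income: -107.0 - 449.4 = -556.4
Current account = (-4599.4) + 411.1 + 1866.8 + (-556.4) = -2877.9
(Excluded from the current account — financial account: inward foreign direct investment in the manufacturing sector 1745.2, increase in resident deposits held at foreign banks 565.8.)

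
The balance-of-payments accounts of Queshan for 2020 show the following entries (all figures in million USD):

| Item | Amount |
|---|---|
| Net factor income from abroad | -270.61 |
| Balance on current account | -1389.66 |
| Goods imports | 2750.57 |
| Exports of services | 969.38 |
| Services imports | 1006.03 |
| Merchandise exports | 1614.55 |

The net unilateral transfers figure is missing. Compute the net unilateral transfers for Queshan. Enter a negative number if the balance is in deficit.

Current account = goods balance + services balance + net primary income + net secondary income
Sum of the known components = -1443.28
Net unilateral transfers = CA - (known components) = -1389.66 - (-1443.28) = 53.62

53.62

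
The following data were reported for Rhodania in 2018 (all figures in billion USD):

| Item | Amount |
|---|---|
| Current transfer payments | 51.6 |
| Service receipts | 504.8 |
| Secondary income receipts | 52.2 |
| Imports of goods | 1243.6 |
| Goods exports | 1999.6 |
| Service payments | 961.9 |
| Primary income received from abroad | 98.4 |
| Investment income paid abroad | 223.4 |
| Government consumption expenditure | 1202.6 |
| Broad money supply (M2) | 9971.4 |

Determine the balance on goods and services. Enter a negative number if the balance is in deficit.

298.9

Goods balance = 1999.6 - 1243.6 = 756.0
Services balance = 504.8 - 961.9 = -457.1
Trade balance (goods + services) = 756.0 + (-457.1) = 298.9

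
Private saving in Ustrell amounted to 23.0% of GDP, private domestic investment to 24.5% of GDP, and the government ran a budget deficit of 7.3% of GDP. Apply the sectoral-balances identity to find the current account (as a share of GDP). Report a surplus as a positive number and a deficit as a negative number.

By the sectoral-balances identity, CA = (S_private - I) + (T - G).
Private balance = 23.0 - 24.5 = -1.5
Government balance (T - G) = -7.3
CA = -1.5 + (-7.3) = -8.8

-8.8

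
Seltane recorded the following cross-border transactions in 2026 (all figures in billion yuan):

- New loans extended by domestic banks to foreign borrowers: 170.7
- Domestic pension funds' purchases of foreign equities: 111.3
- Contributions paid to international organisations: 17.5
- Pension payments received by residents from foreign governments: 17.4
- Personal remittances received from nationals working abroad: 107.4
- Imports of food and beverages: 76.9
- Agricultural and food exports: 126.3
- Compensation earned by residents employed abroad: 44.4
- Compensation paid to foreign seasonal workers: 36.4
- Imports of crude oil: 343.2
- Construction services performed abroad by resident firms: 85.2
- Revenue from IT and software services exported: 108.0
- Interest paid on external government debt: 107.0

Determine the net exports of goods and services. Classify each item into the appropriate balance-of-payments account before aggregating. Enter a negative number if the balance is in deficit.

Goods: 126.3 - 343.2 - 76.9 = -293.8
Services: 108.0 + 85.2 = 193.2
Trade balance = -293.8 + 193.2 = -100.6
(Excluded from the trade balance — financial account: new loans extended by domestic banks to foreign borrowers 170.7, domestic pension funds' purchases of foreign equities 111.3; secondary income: contributions paid to international organisations 17.5, pension payments received by residents from foreign governments 17.4, personal remittances received from nationals working abroad 107.4; primary income: compensation earned by residents employed abroad 44.4, compensation paid to foreign seasonal workers 36.4, interest paid on external government debt 107.0.)

-100.6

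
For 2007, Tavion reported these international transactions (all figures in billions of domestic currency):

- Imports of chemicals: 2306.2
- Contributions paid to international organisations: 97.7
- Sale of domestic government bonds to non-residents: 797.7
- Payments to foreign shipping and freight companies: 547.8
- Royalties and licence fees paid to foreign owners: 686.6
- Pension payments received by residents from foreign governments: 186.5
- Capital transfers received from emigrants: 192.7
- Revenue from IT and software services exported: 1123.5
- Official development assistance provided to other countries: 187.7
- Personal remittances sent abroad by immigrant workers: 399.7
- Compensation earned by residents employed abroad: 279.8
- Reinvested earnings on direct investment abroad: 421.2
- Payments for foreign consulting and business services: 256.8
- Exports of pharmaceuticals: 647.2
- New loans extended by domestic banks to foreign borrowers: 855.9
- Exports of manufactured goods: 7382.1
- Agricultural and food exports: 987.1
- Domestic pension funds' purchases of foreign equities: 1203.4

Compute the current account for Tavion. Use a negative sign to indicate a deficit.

6544.9

Goods: 7382.1 + 987.1 - 2306.2 + 647.2 = 6710.2
Services: -547.8 + 1123.5 - 686.6 - 256.8 = -367.7
Primary income: 421.2 + 279.8 = 701.0
Secondary income: -399.7 - 97.7 + 186.5 - 187.7 = -498.6
Current account = 6710.2 + (-367.7) + 701.0 + (-498.6) = 6544.9
(Excluded from the current account — financial account: sale of domestic government bonds to non-residents 797.7, new loans extended by domestic banks to foreign borrowers 855.9, domestic pension funds' purchases of foreign equities 1203.4; capital account: capital transfers received from emigrants 192.7.)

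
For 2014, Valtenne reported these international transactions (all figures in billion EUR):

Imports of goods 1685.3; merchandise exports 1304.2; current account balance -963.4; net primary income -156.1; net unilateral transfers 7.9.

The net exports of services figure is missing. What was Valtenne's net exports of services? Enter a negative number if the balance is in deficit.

-434.1

Current account = goods balance + services balance + net primary income + net secondary income
Sum of the known components = -529.3
Net exports of services = CA - (known components) = -963.4 - (-529.3) = -434.1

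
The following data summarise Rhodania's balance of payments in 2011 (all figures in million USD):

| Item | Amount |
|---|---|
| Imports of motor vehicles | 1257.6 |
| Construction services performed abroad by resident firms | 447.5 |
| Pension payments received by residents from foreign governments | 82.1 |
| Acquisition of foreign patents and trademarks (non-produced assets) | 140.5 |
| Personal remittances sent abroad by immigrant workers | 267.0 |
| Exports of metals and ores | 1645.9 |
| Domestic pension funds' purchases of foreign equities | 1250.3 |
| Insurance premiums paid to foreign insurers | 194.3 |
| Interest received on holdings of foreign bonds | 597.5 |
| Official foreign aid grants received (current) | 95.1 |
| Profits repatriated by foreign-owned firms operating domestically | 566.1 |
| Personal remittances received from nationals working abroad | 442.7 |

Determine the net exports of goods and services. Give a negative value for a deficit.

Goods: -1257.6 + 1645.9 = 388.3
Services: -194.3 + 447.5 = 253.2
Trade balance = 388.3 + 253.2 = 641.5
(Excluded from the trade balance — secondary income: pension payments received by residents from foreign governments 82.1, personal remittances sent abroad by immigrant workers 267.0, official foreign aid grants received (current) 95.1, personal remittances received from nationals working abroad 442.7; capital account: acquisition of foreign patents and trademarks (non-produced assets) 140.5; financial account: domestic pension funds' purchases of foreign equities 1250.3; primary income: interest received on holdings of foreign bonds 597.5, profits repatriated by foreign-owned firms operating domestically 566.1.)

641.5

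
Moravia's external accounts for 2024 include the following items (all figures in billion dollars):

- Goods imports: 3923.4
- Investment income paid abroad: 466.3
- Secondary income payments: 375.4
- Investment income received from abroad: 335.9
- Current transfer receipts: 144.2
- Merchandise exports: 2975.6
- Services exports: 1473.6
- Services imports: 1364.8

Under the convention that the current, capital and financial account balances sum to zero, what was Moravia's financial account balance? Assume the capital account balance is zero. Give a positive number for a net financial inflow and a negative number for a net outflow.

1200.6

Goods balance = 2975.6 - 3923.4 = -947.8
Services balance = 1473.6 - 1364.8 = 108.8
Trade balance (goods + services) = -947.8 + 108.8 = -839.0
Net primary income = 335.9 - 466.3 = -130.4
Net secondary income = 144.2 - 375.4 = -231.2
Current account = -839.0 + (-130.4) + (-231.2) = -1200.6
Financial account = -(-1200.6) = 1200.6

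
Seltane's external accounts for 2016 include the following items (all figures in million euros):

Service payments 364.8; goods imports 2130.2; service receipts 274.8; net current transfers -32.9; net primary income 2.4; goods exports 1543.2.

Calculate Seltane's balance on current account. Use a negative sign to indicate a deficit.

Goods balance = 1543.2 - 2130.2 = -587.0
Services balance = 274.8 - 364.8 = -90.0
Trade balance (goods + services) = -587.0 + (-90.0) = -677.0
Net primary income = 2.4
Net secondary income = -32.9
Current account = -677.0 + 2.4 + (-32.9) = -707.5

-707.5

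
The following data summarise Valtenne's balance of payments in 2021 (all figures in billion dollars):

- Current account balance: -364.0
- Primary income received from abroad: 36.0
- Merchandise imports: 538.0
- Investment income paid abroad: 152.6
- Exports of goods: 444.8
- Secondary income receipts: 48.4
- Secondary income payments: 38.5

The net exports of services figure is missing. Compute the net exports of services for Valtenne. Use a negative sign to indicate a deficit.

Current account = goods balance + services balance + net primary income + net secondary income
Sum of the known components = -199.9
Net exports of services = CA - (known components) = -364.0 - (-199.9) = -164.1

-164.1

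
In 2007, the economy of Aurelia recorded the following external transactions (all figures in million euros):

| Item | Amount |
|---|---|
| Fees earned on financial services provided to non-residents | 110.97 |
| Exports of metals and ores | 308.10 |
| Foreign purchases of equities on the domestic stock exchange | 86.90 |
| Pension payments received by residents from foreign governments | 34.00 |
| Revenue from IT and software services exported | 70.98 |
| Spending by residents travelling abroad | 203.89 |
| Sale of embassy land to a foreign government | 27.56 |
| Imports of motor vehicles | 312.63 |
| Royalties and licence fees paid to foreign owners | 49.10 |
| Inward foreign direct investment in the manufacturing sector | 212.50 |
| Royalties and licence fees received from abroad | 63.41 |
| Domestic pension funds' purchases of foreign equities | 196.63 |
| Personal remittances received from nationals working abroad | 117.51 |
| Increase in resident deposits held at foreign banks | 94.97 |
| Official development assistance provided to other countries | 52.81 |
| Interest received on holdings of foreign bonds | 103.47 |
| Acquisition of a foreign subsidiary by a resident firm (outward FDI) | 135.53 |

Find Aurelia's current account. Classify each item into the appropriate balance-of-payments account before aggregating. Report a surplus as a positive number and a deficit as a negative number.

Goods: 308.10 - 312.63 = -4.53
Services: 70.98 + 63.41 - 49.10 + 110.97 - 203.89 = -7.63
Primary income: 103.47
Secondary income: 117.51 + 34.00 - 52.81 = 98.70
Current account = (-4.53) + (-7.63) + 103.47 + 98.70 = 190.01
(Excluded from the current account — financial account: foreign purchases of equities on the domestic stock exchange 86.90, inward foreign direct investment in the manufacturing sector 212.50, domestic pension funds' purchases of foreign equities 196.63, increase in resident deposits held at foreign banks 94.97, acquisition of a foreign subsidiary by a resident firm (outward FDI) 135.53; capital account: sale of embassy land to a foreign government 27.56.)

190.01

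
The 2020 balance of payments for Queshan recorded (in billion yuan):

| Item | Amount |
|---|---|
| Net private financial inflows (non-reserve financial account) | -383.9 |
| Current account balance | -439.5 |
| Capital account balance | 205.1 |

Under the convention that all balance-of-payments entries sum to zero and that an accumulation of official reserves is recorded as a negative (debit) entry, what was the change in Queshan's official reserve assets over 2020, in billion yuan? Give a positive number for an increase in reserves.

Official reserve transactions balance = -((-439.5) + 205.1 + (-383.9)) = 618.3
An accumulation of reserves is recorded as a debit (negative entry), so the change in the stock of reserves is the negative of that balance.
Change in official reserves = -(618.3) = -618.3

-618.3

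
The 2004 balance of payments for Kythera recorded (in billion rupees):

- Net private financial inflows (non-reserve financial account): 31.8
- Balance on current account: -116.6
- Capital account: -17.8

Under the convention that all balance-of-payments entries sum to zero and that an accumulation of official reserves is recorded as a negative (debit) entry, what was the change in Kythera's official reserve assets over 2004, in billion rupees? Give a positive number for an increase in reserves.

-102.6

Official reserve transactions balance = -((-116.6) + (-17.8) + 31.8) = 102.6
An accumulation of reserves is recorded as a debit (negative entry), so the change in the stock of reserves is the negative of that balance.
Change in official reserves = -(102.6) = -102.6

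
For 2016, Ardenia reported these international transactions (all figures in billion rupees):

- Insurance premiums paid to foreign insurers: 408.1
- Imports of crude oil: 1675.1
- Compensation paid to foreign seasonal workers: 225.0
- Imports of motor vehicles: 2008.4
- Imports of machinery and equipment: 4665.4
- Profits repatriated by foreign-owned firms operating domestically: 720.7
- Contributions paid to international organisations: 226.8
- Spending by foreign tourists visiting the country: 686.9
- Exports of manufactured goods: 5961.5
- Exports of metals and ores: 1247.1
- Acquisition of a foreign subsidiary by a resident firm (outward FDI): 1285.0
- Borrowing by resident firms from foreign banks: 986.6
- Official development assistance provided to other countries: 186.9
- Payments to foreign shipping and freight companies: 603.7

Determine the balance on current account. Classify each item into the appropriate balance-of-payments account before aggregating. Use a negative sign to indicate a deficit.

Goods: -4665.4 + 5961.5 - 2008.4 - 1675.1 + 1247.1 = -1140.3
Services: -603.7 + 686.9 - 408.1 = -324.9
Primary income: -720.7 - 225.0 = -945.7
Secondary income: -186.9 - 226.8 = -413.7
Current account = (-1140.3) + (-324.9) + (-945.7) + (-413.7) = -2824.6
(Excluded from the current account — financial account: acquisition of a foreign subsidiary by a resident firm (outward FDI) 1285.0, borrowing by resident firms from foreign banks 986.6.)

-2824.6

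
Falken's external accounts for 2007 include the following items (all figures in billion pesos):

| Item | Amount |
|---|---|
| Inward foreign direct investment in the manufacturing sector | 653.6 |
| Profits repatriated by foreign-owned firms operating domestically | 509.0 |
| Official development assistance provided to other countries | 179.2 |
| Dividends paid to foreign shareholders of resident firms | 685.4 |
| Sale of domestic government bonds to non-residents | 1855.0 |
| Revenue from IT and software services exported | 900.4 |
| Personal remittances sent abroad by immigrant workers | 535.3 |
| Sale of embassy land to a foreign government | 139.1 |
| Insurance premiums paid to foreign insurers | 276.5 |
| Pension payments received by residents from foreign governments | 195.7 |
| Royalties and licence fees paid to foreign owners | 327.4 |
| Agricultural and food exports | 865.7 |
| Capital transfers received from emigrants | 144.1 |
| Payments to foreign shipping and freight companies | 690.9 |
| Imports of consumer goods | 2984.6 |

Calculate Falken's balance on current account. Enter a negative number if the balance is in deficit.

Goods: -2984.6 + 865.7 = -2118.9
Services: -690.9 + 900.4 - 276.5 - 327.4 = -394.4
Primary income: -509.0 - 685.4 = -1194.4
Secondary income: 195.7 - 535.3 - 179.2 = -518.8
Current account = (-2118.9) + (-394.4) + (-1194.4) + (-518.8) = -4226.5
(Excluded from the current account — financial account: inward foreign direct investment in the manufacturing sector 653.6, sale of domestic government bonds to non-residents 1855.0; capital account: sale of embassy land to a foreign government 139.1, capital transfers received from emigrants 144.1.)

-4226.5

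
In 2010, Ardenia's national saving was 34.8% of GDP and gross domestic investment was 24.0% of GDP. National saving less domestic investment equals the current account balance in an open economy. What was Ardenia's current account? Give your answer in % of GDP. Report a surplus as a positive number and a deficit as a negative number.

CA = S - I = 34.8 - 24.0 = 10.8

10.8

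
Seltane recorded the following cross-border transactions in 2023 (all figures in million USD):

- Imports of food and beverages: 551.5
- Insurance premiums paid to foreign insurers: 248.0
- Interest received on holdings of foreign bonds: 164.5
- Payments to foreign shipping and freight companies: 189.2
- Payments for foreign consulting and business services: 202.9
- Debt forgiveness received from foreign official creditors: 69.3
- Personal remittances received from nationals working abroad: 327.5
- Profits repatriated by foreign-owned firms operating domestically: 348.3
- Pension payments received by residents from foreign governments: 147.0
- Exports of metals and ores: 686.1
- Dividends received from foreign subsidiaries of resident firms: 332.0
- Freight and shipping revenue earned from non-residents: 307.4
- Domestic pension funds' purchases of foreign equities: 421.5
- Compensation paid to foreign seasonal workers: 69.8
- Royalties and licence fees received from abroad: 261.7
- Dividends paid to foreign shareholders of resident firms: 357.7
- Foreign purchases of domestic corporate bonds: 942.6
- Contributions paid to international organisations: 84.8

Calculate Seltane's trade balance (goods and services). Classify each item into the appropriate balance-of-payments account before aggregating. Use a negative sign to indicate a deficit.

Goods: 686.1 - 551.5 = 134.6
Services: 307.4 - 202.9 - 189.2 + 261.7 - 248.0 = -71.0
Trade balance = 134.6 + (-71.0) = 63.6
(Excluded from the trade balance — primary income: interest received on holdings of foreign bonds 164.5, profits repatriated by foreign-owned firms operating domestically 348.3, dividends received from foreign subsidiaries of resident firms 332.0, compensation paid to foreign seasonal workers 69.8, dividends paid to foreign shareholders of resident firms 357.7; capital account: debt forgiveness received from foreign official creditors 69.3; secondary income: personal remittances received from nationals working abroad 327.5, pension payments received by residents from foreign governments 147.0, contributions paid to international organisations 84.8; financial account: domestic pension funds' purchases of foreign equities 421.5, foreign purchases of domestic corporate bonds 942.6.)

63.6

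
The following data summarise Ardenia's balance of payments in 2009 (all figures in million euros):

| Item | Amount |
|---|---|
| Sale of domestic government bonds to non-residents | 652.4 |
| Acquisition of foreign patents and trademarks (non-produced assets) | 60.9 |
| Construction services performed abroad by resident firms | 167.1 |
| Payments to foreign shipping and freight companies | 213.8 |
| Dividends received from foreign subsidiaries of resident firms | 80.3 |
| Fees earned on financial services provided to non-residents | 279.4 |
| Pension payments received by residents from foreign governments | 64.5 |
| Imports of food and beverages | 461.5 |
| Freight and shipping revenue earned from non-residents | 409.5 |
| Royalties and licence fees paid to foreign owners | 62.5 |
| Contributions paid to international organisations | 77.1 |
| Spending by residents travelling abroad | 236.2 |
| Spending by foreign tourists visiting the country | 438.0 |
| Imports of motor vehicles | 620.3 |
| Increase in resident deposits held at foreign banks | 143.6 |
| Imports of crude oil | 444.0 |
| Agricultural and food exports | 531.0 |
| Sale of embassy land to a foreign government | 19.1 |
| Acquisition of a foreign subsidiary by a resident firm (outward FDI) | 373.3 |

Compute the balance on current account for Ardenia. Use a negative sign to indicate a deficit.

-145.6

Goods: -620.3 - 444.0 + 531.0 - 461.5 = -994.8
Services: -213.8 + 438.0 + 167.1 + 279.4 - 236.2 + 409.5 - 62.5 = 781.5
Primary income: 80.3
Secondary income: -77.1 + 64.5 = -12.6
Current account = (-994.8) + 781.5 + 80.3 + (-12.6) = -145.6
(Excluded from the current account — financial account: sale of domestic government bonds to non-residents 652.4, increase in resident deposits held at foreign banks 143.6, acquisition of a foreign subsidiary by a resident firm (outward FDI) 373.3; capital account: acquisition of foreign patents and trademarks (non-produced assets) 60.9, sale of embassy land to a foreign government 19.1.)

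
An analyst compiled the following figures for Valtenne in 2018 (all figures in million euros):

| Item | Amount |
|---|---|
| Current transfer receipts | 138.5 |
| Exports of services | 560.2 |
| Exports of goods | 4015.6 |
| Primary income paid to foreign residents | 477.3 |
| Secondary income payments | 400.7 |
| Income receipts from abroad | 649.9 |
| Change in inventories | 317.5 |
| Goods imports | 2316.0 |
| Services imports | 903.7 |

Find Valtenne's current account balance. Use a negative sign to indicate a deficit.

1266.5

Goods balance = 4015.6 - 2316.0 = 1699.6
Services balance = 560.2 - 903.7 = -343.5
Trade balance (goods + services) = 1699.6 + (-343.5) = 1356.1
Net primary income = 649.9 - 477.3 = 172.6
Net secondary income = 138.5 - 400.7 = -262.2
Current account = 1356.1 + 172.6 + (-262.2) = 1266.5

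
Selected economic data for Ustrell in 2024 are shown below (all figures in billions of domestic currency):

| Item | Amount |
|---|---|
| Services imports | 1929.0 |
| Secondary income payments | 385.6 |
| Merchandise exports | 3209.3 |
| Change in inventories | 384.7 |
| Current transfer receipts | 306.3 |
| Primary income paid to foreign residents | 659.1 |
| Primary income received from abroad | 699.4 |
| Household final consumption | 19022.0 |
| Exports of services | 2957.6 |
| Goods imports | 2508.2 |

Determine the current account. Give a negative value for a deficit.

Goods balance = 3209.3 - 2508.2 = 701.1
Services balance = 2957.6 - 1929.0 = 1028.6
Trade balance (goods + services) = 701.1 + 1028.6 = 1729.7
Net primary income = 699.4 - 659.1 = 40.3
Net secondary income = 306.3 - 385.6 = -79.3
Current account = 1729.7 + 40.3 + (-79.3) = 1690.7

1690.7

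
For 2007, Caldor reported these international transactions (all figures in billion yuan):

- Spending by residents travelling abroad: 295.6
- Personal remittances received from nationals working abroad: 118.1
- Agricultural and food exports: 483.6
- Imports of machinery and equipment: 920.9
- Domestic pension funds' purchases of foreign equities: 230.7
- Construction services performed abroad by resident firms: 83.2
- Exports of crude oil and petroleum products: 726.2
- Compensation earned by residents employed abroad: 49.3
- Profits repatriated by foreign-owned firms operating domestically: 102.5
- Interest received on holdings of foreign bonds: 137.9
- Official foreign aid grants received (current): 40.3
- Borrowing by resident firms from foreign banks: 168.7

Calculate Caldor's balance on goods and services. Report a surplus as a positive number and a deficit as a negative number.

76.5

Goods: 726.2 - 920.9 + 483.6 = 288.9
Services: 83.2 - 295.6 = -212.4
Trade balance = 288.9 + (-212.4) = 76.5
(Excluded from the trade balance — secondary income: personal remittances received from nationals working abroad 118.1, official foreign aid grants received (current) 40.3; financial account: domestic pension funds' purchases of foreign equities 230.7, borrowing by resident firms from foreign banks 168.7; primary income: compensation earned by residents employed abroad 49.3, profits repatriated by foreign-owned firms operating domestically 102.5, interest received on holdings of foreign bonds 137.9.)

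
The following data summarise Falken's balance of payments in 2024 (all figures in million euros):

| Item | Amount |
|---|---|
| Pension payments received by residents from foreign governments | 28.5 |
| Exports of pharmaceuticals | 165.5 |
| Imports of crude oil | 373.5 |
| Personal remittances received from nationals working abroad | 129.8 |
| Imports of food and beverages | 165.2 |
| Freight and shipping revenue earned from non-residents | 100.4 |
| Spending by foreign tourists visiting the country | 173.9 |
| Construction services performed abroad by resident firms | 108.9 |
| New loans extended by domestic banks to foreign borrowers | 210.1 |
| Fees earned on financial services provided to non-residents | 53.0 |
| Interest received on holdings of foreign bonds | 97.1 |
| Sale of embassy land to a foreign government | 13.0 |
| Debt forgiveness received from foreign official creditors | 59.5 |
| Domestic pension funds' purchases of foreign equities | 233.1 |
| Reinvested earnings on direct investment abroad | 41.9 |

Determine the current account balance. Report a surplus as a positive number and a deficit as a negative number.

Goods: 165.5 - 165.2 - 373.5 = -373.2
Services: 173.9 + 53.0 + 100.4 + 108.9 = 436.2
Primary income: 41.9 + 97.1 = 139.0
Secondary income: 28.5 + 129.8 = 158.3
Current account = (-373.2) + 436.2 + 139.0 + 158.3 = 360.3
(Excluded from the current account — financial account: new loans extended by domestic banks to foreign borrowers 210.1, domestic pension funds' purchases of foreign equities 233.1; capital account: sale of embassy land to a foreign government 13.0, debt forgiveness received from foreign official creditors 59.5.)

360.3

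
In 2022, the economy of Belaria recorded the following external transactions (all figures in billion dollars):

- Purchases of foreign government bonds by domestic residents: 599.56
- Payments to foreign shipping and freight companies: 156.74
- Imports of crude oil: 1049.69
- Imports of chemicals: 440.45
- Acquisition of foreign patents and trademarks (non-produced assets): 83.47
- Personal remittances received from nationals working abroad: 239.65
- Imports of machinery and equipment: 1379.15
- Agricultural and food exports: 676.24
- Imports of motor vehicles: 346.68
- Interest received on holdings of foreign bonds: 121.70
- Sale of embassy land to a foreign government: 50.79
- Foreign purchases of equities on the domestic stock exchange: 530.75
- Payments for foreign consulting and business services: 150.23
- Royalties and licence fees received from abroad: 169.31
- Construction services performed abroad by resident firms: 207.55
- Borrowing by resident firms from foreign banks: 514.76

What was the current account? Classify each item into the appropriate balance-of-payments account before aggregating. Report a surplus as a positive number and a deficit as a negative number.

-2108.49

Goods: -1049.69 - 346.68 - 440.45 - 1379.15 + 676.24 = -2539.73
Services: 207.55 + 169.31 - 156.74 - 150.23 = 69.89
Primary income: 121.70
Secondary income: 239.65
Current account = (-2539.73) + 69.89 + 121.70 + 239.65 = -2108.49
(Excluded from the current account — financial account: purchases of foreign government bonds by domestic residents 599.56, foreign purchases of equities on the domestic stock exchange 530.75, borrowing by resident firms from foreign banks 514.76; capital account: acquisition of foreign patents and trademarks (non-produced assets) 83.47, sale of embassy land to a foreign government 50.79.)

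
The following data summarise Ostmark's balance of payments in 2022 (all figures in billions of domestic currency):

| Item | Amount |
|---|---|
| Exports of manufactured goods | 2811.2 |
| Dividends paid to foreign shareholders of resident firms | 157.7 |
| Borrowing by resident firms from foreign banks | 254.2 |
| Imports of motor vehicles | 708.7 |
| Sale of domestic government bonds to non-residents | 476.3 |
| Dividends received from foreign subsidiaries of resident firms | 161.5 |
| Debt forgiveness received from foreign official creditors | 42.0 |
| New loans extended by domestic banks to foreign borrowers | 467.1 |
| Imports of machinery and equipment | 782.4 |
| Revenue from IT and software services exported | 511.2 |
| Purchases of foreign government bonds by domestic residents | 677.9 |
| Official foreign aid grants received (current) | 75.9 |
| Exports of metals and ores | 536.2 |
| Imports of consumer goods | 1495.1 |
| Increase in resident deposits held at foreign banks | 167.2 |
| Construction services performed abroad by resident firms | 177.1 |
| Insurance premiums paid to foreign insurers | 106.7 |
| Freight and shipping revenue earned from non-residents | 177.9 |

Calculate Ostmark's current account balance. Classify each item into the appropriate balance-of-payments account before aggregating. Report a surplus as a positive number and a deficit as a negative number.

Goods: -1495.1 + 2811.2 + 536.2 - 708.7 - 782.4 = 361.2
Services: 177.1 + 177.9 + 511.2 - 106.7 = 759.5
Primary income: -157.7 + 161.5 = 3.8
Secondary income: 75.9
Current account = 361.2 + 759.5 + 3.8 + 75.9 = 1200.4
(Excluded from the current account — financial account: borrowing by resident firms from foreign banks 254.2, sale of domestic government bonds to non-residents 476.3, new loans extended by domestic banks to foreign borrowers 467.1, purchases of foreign government bonds by domestic residents 677.9, increase in resident deposits held at foreign banks 167.2; capital account: debt forgiveness received from foreign official creditors 42.0.)

1200.4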